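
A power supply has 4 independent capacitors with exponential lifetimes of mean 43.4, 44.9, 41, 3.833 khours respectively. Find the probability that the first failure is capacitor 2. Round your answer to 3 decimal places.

0.067

Rates: λ_i = 1/mean_i → 0.0230415, 0.0222717, 0.0243902, 0.260892; Σλ = 0.330596.
P(capacitor 2 first) = λ_2/Σλ = 0.0222717/0.330596 ≈ 0.067.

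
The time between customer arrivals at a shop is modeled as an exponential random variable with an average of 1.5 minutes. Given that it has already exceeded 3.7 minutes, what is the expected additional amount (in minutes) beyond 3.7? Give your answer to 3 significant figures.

The rate is λ = 1/1.5 = 0.666667 per minute.
By memorylessness, the remaining amount past any threshold is again Exp(λ) with mean 1/λ = 1.5 minutes.

1.50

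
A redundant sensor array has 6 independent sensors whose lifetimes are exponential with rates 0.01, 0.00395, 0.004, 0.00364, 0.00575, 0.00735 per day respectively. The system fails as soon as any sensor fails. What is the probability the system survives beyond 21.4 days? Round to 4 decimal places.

The time to first failure is exponential with rate Σλ = 0.01 + 0.00395 + 0.004 + 0.00364 + 0.00575 + 0.00735 = 0.03469.
P(min > 21.4) = e^(−0.03469·21.4) = e^(−0.74237) ≈ 0.4760.

0.4760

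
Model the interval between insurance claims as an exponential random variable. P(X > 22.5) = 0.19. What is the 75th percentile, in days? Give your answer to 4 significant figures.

e^(−λ·22.5) = 0.19 ⇒ λ = −ln(0.19)/22.5 = 0.0738103.
75th percentile: 1 − e^(−λt) = 0.75, t = −ln(0.25)/λ = 18.7819 days.

18.78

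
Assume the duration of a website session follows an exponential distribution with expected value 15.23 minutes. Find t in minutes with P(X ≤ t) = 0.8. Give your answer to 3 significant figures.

The rate is λ = 1/15.23 = 0.0656599 per minute.
Set 1 − e^(−λt) = 0.8, so t = −ln(0.2)/λ = 1.6094/0.0656599 ≈ 24.5117 minutes.

24.5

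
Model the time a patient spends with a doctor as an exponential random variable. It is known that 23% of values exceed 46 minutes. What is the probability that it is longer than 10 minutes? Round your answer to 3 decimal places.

0.727

e^(−λ·46) = 0.23 ⇒ λ = −ln(0.23)/46 = 0.0319495.
P(X > 10) = e^(−0.0319495·10) = e^(−0.31949) ≈ 0.727.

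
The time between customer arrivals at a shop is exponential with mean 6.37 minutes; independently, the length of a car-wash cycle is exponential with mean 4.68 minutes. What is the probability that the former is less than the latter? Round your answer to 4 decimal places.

λ_1 = 1/6.37 = 0.156986, λ_2 = 1/4.68 = 0.213675.
For independent exponentials, P(the former < the latter) = λ_1/(λ_1+λ_2) = 0.156986/0.370661 ≈ 0.4235.

0.4235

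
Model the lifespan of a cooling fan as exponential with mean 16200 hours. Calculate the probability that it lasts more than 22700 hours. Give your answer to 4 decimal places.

0.2463

The rate is λ = 1/16200 = 0.0000617284 per hour.
P(X > 22700) = e^(−λ·22700) = e^(−1.4012) ≈ 0.2463.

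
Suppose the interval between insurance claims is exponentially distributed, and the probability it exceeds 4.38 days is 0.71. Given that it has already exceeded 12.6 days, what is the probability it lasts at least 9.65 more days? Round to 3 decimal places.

0.470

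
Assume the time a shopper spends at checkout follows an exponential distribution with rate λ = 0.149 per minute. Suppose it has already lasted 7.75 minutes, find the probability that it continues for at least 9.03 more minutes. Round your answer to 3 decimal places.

P(X > s+t | X > s) = e^(−λ(s+t))/e^(−λs) = e^(−λt), independent of s = 7.75.
P(X > 9.03) = e^(−1.3455) ≈ 0.260.

0.260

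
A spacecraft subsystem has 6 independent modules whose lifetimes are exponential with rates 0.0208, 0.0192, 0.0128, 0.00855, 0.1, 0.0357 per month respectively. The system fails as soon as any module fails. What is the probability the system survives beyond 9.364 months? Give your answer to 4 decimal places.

0.1580

The time to first failure is exponential with rate Σλ = 0.0208 + 0.0192 + 0.0128 + 0.00855 + 0.1 + 0.0357 = 0.19705.
P(min > 9.364) = e^(−0.19705·9.364) = e^(−1.8452) ≈ 0.1580.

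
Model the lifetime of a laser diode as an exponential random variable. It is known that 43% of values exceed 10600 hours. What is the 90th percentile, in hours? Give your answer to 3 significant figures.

28900

e^(−λ·10600) = 0.43 ⇒ λ = −ln(0.43)/10600 = 0.0000796198.
90th percentile: 1 − e^(−λt) = 0.9, t = −ln(0.1)/λ = 28919.7 hours.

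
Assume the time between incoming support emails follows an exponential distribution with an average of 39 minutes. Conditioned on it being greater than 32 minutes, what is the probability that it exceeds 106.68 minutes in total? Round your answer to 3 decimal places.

The rate is λ = 1/39 = 0.025641 per minute.
The exponential is memoryless, so the remaining time is again Exp(λ): the condition X > 32 is irrelevant.
P(X > 74.68) = e^(−1.9149) ≈ 0.147.

0.147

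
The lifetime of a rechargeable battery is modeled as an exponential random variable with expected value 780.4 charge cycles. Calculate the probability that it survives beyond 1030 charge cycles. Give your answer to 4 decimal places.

The rate is λ = 1/780.4 = 0.00128139 per charge cycle.
P(X > 1030) = e^(−λ·1030) = e^(−1.3198) ≈ 0.2672.

0.2672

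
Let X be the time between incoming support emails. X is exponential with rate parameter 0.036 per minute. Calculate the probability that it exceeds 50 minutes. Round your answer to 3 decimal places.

0.165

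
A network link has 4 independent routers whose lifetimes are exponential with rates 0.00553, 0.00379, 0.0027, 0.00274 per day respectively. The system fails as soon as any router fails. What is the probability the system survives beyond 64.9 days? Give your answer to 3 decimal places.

0.384

The time to first failure is exponential with rate Σλ = 0.00553 + 0.00379 + 0.0027 + 0.00274 = 0.01476.
P(min > 64.9) = e^(−0.01476·64.9) = e^(−0.95792) ≈ 0.384.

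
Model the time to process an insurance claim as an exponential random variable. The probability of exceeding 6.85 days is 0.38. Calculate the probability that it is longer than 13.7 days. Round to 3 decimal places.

0.144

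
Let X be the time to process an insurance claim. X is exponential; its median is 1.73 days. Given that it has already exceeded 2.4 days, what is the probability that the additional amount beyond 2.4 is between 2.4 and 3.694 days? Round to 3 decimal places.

0.155

For an exponential, median = ln(2)/λ, so λ = ln 2 / 1.73 = 0.400663 per day.
Memoryless: the residual past 2.4 is again Exp(λ).
P(2.4 < residual < 3.694) = e^(−λ·2.4) − e^(−λ·3.694) = 0.38228 − 0.22763 ≈ 0.155.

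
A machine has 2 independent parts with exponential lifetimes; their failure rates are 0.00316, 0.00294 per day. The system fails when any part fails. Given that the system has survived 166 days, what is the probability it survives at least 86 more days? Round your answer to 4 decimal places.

Time to first failure ~ Exp(Σλ) with Σλ = 0.0061.
By memorylessness, P(T > 166+86 | T > 166) = P(T > 86) = e^(−0.0061·86) ≈ 0.5918.

0.5918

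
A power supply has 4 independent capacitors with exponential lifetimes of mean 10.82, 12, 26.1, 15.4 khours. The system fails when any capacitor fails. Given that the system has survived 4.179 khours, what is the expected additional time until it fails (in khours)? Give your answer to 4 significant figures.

3.584

First-failure rate Σλ = 1/10.82 + 1/12 + 1/26.1 + 1/15.4 = 0.279004.
By memorylessness the expected residual is 1/Σλ = 3.58418 khours, regardless of the 4.179 already elapsed.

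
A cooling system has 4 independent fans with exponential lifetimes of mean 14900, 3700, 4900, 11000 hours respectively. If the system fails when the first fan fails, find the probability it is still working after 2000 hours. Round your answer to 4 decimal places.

0.2823

The first failure time is exponential with rate Σλ_i = 1/14900 + 1/3700 + 1/4900 + 1/11000 = 0.000632375 per hour.
P(min > 2000) = e^(−0.000632375·2000) = e^(−1.2648) ≈ 0.2823.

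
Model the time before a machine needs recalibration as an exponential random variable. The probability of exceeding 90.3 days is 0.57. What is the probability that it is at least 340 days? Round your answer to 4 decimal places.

0.1205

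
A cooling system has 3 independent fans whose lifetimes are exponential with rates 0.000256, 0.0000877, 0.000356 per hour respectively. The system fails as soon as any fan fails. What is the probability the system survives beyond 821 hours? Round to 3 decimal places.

0.563

The time to first failure is exponential with rate Σλ = 0.000256 + 0.0000877 + 0.000356 = 0.0006997.
P(min > 821) = e^(−0.0006997·821) = e^(−0.57445) ≈ 0.563.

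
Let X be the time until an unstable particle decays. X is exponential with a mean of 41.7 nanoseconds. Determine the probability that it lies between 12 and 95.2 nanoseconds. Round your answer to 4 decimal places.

0.6480

The rate is λ = 1/41.7 = 0.0239808 per nanosecond.
P(12 < X < 95.2) = e^(−λ·12) − e^(−λ·95.2) = 0.74993 − 0.10198 ≈ 0.6480.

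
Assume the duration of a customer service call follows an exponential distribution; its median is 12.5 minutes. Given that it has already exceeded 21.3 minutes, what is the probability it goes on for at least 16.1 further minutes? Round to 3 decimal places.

0.410

For an exponential, median = ln(2)/λ, so λ = ln 2 / 12.5 = 0.0554518 per minute.
The exponential is memoryless, so the remaining time is again Exp(λ): the condition X > 21.3 is irrelevant.
P(X > 16.1) = e^(−0.89277) ≈ 0.410.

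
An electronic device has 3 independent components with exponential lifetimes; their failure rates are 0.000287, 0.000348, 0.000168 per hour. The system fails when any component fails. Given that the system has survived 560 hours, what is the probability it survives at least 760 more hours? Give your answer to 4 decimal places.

0.5432

Time to first failure ~ Exp(Σλ) with Σλ = 0.000803.
By memorylessness, P(T > 560+760 | T > 560) = P(T > 760) = e^(−0.000803·760) ≈ 0.5432.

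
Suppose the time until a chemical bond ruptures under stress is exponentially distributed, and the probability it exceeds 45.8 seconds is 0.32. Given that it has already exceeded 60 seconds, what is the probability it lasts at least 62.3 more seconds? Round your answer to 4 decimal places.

0.2123

From e^(−λ·45.8) = 0.32, λ = −ln(0.32)/45.8 = 0.0248785.
Memoryless: P(X > 60+62.3 | X > 60) = P(X > 62.3) = e^(−0.0248785·62.3) ≈ 0.2123.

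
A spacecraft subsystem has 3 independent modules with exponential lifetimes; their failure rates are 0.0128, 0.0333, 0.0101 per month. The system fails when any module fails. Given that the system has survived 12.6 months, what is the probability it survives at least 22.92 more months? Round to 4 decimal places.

0.2758

Time to first failure ~ Exp(Σλ) with Σλ = 0.0562.
By memorylessness, P(T > 12.6+22.92 | T > 12.6) = P(T > 22.92) = e^(−0.0562·22.92) ≈ 0.2758.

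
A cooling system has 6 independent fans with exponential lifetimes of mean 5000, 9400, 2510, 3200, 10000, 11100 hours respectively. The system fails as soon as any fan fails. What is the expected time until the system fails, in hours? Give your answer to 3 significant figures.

828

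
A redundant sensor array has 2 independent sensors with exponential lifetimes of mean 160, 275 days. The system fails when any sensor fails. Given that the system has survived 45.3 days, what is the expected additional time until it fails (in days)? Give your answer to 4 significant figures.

101.1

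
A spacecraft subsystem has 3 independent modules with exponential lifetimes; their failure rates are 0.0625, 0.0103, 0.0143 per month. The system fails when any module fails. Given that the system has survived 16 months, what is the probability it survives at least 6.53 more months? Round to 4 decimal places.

0.5662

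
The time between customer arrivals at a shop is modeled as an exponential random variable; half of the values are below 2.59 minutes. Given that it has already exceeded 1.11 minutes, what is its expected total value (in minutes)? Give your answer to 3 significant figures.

For an exponential, median = ln(2)/λ, so λ = ln 2 / 2.59 = 0.267624 per minute.
By memorylessness, E[X | X > 1.11] = 1.11 + 1/λ = 1.11 + 3.73658 = 4.84658 minutes.

4.85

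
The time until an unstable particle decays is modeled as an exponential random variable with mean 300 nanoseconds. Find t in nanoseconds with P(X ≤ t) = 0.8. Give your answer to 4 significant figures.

482.8

The rate is λ = 1/300 = 0.00333333 per nanosecond.
Set 1 − e^(−λt) = 0.8, so t = −ln(0.2)/λ = 1.6094/0.00333333 ≈ 482.831 nanoseconds.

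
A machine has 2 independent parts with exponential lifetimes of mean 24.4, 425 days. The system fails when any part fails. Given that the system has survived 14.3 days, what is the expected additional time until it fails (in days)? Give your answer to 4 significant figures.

23.08

First-failure rate Σλ = 1/24.4 + 1/425 = 0.0433365.
By memorylessness the expected residual is 1/Σλ = 23.0752 days, regardless of the 14.3 already elapsed.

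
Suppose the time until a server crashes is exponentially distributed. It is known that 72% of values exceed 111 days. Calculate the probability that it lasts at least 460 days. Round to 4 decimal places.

e^(−λ·111) = 0.72 ⇒ λ = −ln(0.72)/111 = 0.0029595.
P(X > 460) = e^(−0.0029595·460) = e^(−1.3614) ≈ 0.2563.

0.2563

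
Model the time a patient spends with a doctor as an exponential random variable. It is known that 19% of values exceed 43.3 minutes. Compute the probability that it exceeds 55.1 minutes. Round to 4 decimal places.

0.1208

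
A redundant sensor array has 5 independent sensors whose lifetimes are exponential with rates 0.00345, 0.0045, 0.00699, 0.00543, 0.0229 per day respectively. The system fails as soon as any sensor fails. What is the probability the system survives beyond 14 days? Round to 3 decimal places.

The time to first failure is exponential with rate Σλ = 0.00345 + 0.0045 + 0.00699 + 0.00543 + 0.0229 = 0.04327.
P(min > 14) = e^(−0.04327·14) = e^(−0.60578) ≈ 0.546.

0.546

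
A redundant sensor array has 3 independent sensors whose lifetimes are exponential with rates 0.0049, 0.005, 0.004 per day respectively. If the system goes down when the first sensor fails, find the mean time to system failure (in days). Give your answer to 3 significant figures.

The time to first failure is exponential with rate Σλ = 0.0049 + 0.005 + 0.004 = 0.0139.
E[min] = 1/Σλ = 1/0.0139 = 71.9424 days.

71.9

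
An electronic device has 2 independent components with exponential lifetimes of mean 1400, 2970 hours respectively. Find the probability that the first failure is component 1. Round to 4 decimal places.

0.6796

Rates: λ_i = 1/mean_i → 0.000714286, 0.0003367; Σλ = 0.00105099.
P(component 1 first) = λ_1/Σλ = 0.000714286/0.00105099 ≈ 0.6796.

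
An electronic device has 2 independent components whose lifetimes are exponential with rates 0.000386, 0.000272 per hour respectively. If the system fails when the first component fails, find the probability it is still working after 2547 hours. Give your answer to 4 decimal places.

0.1871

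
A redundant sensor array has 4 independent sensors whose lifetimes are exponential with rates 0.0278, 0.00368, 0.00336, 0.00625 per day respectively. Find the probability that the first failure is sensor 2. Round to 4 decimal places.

The time to first failure is exponential with rate Σλ = 0.0278 + 0.00368 + 0.00336 + 0.00625 = 0.04109.
P(sensor 2 first) = λ_2/Σλ = 0.00368/0.04109 ≈ 0.0896.

0.0896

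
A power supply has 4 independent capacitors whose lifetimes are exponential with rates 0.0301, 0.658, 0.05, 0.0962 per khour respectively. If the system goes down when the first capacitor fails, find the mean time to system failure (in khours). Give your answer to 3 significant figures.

1.20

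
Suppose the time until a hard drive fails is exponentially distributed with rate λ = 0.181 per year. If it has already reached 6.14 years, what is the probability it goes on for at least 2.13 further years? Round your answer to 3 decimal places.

0.680

The exponential is memoryless, so the remaining time is again Exp(λ): the condition X > 6.14 is irrelevant.
P(X > 2.13) = e^(−0.38553) ≈ 0.680.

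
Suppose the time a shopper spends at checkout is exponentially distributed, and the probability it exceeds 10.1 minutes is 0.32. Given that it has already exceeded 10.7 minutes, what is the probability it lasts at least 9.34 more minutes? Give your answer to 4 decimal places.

0.3486

From e^(−λ·10.1) = 0.32, λ = −ln(0.32)/10.1 = 0.112815.
Memoryless: P(X > 10.7+9.34 | X > 10.7) = P(X > 9.34) = e^(−0.112815·9.34) ≈ 0.3486.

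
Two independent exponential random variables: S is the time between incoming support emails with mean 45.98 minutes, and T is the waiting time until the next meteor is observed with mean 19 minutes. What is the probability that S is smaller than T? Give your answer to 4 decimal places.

λ_1 = 1/45.98 = 0.0217486, λ_2 = 1/19 = 0.0526316.
For independent exponentials, P(S < T) = λ_1/(λ_1+λ_2) = 0.0217486/0.0743802 ≈ 0.2924.

0.2924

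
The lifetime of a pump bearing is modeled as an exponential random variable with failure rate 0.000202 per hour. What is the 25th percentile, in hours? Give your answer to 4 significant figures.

Set 1 − e^(−λt) = 0.25, so t = −ln(0.75)/λ = 0.28768/0.000202 ≈ 1424.17 hours.

1424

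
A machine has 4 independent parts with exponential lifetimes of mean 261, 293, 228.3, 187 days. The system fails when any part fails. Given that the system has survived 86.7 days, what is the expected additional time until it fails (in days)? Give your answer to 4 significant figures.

First-failure rate Σλ = 1/261 + 1/293 + 1/228.3 + 1/187 = 0.0169722.
By memorylessness the expected residual is 1/Σλ = 58.9199 days, regardless of the 86.7 already elapsed.

58.92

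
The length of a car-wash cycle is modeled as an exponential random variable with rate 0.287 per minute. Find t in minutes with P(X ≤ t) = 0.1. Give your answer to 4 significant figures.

Set 1 − e^(−λt) = 0.1, so t = −ln(0.9)/λ = 0.10536/0.287 ≈ 0.36711 minutes.

0.3671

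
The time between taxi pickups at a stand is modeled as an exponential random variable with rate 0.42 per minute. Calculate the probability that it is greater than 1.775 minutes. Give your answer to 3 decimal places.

0.474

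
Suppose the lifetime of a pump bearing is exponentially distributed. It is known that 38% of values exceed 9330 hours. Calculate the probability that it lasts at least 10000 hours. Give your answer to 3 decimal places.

0.354

e^(−λ·9330) = 0.38 ⇒ λ = −ln(0.38)/9330 = 0.000103707.
P(X > 10000) = e^(−0.000103707·10000) = e^(−1.0371) ≈ 0.354.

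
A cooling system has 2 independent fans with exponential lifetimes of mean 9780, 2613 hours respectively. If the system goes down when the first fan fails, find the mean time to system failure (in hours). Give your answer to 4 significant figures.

2062

The first failure time is exponential with rate Σλ_i = 1/9780 + 1/2613 = 0.000484951 per hour.
E[min] = 1/Σλ = 1/0.000484951 = 2062.06 hours.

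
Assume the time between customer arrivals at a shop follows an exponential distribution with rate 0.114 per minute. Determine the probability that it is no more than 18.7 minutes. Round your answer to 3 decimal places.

0.881

P(X ≤ 18.7) = 1 − e^(−λ·18.7) = 1 − e^(−2.1318) ≈ 0.881.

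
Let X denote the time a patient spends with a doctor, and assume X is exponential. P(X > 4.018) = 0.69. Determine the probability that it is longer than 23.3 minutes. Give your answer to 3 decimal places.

e^(−λ·4.018) = 0.69 ⇒ λ = −ln(0.69)/4.018 = 0.0923503.
P(X > 23.3) = e^(−0.0923503·23.3) = e^(−2.1518) ≈ 0.116.

0.116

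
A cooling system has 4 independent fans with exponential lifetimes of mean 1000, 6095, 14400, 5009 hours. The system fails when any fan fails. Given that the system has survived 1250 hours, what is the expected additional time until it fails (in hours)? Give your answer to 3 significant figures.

698

First-failure rate Σλ = 1/1000 + 1/6095 + 1/14400 + 1/5009 = 0.00143315.
By memorylessness the expected residual is 1/Σλ = 697.762 hours, regardless of the 1250 already elapsed.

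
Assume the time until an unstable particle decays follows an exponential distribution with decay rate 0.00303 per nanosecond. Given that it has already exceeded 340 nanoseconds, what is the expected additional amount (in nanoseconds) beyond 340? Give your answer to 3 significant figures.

By memorylessness, the remaining amount past any threshold is again Exp(λ) with mean 1/λ = 330.033 nanoseconds.

330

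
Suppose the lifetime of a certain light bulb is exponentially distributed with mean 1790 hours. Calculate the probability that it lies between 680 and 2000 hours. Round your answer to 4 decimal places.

The rate is λ = 1/1790 = 0.000558659 per hour.
P(680 < X < 2000) = e^(−λ·680) − e^(−λ·2000) = 0.68394 − 0.32716 ≈ 0.3568.

0.3568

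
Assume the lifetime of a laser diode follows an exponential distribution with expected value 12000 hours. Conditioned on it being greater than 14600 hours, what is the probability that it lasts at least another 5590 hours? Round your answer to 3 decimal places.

0.628

The rate is λ = 1/12000 = 0.0000833333 per hour.
The exponential is memoryless, so the remaining time is again Exp(λ): the condition X > 14600 is irrelevant.
P(X > 5590) = e^(−0.46583) ≈ 0.628.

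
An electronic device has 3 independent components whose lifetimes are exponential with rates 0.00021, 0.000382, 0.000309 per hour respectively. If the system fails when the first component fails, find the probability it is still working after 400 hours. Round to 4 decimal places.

The time to first failure is exponential with rate Σλ = 0.00021 + 0.000382 + 0.000309 = 0.000901.
P(min > 400) = e^(−0.000901·400) = e^(−0.3604) ≈ 0.6974.

0.6974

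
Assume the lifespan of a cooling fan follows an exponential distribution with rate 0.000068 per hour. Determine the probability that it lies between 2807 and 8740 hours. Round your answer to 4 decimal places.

0.2743

P(2807 < X < 8740) = e^(−λ·2807) − e^(−λ·8740) = 0.82624 − 0.55194 ≈ 0.2743.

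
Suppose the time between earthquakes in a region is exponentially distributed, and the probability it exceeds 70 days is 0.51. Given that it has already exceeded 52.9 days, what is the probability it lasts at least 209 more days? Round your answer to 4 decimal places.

0.1339

From e^(−λ·70) = 0.51, λ = −ln(0.51)/70 = 0.00961921.
Memoryless: P(X > 52.9+209 | X > 52.9) = P(X > 209) = e^(−0.00961921·209) ≈ 0.1339.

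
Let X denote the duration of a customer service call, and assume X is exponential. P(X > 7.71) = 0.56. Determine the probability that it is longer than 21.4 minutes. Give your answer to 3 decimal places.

0.200

e^(−λ·7.71) = 0.56 ⇒ λ = −ln(0.56)/7.71 = 0.0752034.
P(X > 21.4) = e^(−0.0752034·21.4) = e^(−1.6094) ≈ 0.200.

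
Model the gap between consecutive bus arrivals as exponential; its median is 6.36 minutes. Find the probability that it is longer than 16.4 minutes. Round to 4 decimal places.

0.1674

For an exponential, median = ln(2)/λ, so λ = ln 2 / 6.36 = 0.108985 per minute.
P(X > 16.4) = e^(−λ·16.4) = e^(−1.7874) ≈ 0.1674.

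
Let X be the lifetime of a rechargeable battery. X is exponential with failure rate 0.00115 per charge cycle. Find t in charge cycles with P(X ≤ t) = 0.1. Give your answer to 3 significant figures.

Set 1 − e^(−λt) = 0.1, so t = −ln(0.9)/λ = 0.10536/0.00115 ≈ 91.6178 charge cycles.

91.6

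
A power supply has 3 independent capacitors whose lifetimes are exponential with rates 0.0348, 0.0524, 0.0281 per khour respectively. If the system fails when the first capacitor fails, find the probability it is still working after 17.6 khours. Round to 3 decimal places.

0.131

The time to first failure is exponential with rate Σλ = 0.0348 + 0.0524 + 0.0281 = 0.1153.
P(min > 17.6) = e^(−0.1153·17.6) = e^(−2.0293) ≈ 0.131.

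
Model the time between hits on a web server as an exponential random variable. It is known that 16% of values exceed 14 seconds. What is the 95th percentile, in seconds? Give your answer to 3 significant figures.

22.9

e^(−λ·14) = 0.16 ⇒ λ = −ln(0.16)/14 = 0.130899.
95th percentile: 1 − e^(−λt) = 0.95, t = −ln(0.05)/λ = 22.8859 seconds.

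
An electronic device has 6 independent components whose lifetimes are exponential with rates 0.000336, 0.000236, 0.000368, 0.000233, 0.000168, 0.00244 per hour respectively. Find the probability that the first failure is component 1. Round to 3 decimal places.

0.089

The time to first failure is exponential with rate Σλ = 0.000336 + 0.000236 + 0.000368 + 0.000233 + 0.000168 + 0.00244 = 0.003781.
P(component 1 first) = λ_1/Σλ = 0.000336/0.003781 ≈ 0.089.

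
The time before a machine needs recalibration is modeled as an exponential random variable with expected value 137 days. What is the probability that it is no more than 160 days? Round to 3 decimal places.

0.689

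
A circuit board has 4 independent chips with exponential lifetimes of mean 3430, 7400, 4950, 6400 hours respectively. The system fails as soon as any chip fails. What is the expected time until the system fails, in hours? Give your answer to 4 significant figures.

1274

The first failure time is exponential with rate Σλ_i = 1/3430 + 1/7400 + 1/4950 + 1/6400 = 0.000784951 per hour.
E[min] = 1/Σλ = 1/0.000784951 = 1273.97 hours.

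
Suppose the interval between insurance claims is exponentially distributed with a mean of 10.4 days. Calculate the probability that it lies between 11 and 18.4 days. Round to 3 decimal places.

0.177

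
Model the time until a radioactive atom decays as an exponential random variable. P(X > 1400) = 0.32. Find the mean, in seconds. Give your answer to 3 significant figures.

1230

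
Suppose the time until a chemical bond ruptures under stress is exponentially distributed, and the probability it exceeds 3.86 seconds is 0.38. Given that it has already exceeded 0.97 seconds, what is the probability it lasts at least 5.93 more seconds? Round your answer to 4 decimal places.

From e^(−λ·3.86) = 0.38, λ = −ln(0.38)/3.86 = 0.250669.
Memoryless: P(X > 0.97+5.93 | X > 0.97) = P(X > 5.93) = e^(−0.250669·5.93) ≈ 0.2262.

0.2262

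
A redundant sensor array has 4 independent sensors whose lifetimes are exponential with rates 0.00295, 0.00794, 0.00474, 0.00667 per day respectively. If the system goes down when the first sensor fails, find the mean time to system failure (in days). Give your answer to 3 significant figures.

The time to first failure is exponential with rate Σλ = 0.00295 + 0.00794 + 0.00474 + 0.00667 = 0.0223.
E[min] = 1/Σλ = 1/0.0223 = 44.843 days.

44.8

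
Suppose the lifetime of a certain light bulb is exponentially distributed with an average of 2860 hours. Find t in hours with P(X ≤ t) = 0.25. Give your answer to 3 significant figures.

823

The rate is λ = 1/2860 = 0.00034965 per hour.
Set 1 − e^(−λt) = 0.25, so t = −ln(0.75)/λ = 0.28768/0.00034965 ≈ 822.771 hours.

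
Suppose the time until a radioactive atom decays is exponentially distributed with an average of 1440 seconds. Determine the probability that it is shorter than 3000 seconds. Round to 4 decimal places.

0.8755

The rate is λ = 1/1440 = 0.000694444 per second.
P(X ≤ 3000) = 1 − e^(−λ·3000) = 1 − e^(−2.0833) ≈ 0.8755.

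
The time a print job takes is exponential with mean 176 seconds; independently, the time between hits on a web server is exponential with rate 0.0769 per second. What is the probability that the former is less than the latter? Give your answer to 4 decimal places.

λ_1 = 1/176 = 0.00568182, λ_2 = 0.0769.
For independent exponentials, P(the former < the latter) = λ_1/(λ_1+λ_2) = 0.00568182/0.0825818 ≈ 0.0688.

0.0688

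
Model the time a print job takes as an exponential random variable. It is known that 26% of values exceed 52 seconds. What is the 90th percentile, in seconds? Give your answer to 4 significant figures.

e^(−λ·52) = 0.26 ⇒ λ = −ln(0.26)/52 = 0.0259053.
90th percentile: 1 − e^(−λt) = 0.9, t = −ln(0.1)/λ = 88.8848 seconds.

88.88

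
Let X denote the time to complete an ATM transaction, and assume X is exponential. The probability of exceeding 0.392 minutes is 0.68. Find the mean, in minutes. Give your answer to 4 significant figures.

e^(−λ·0.392) = 0.68 ⇒ λ = −ln(0.68)/0.392 = 0.983833.
Mean = 1/λ = 1.01643 minutes.

1.016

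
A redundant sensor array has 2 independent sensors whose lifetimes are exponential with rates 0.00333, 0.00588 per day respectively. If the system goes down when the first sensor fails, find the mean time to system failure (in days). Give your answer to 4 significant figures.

The time to first failure is exponential with rate Σλ = 0.00333 + 0.00588 = 0.00921.
E[min] = 1/Σλ = 1/0.00921 = 108.578 days.

108.6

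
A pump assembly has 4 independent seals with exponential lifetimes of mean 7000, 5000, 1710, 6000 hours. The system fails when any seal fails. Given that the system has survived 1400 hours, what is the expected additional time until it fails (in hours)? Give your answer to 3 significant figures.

914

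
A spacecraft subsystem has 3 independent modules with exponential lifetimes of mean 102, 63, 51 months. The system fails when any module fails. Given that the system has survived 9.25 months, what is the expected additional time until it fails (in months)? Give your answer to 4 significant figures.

First-failure rate Σλ = 1/102 + 1/63 + 1/51 = 0.0452848.
By memorylessness the expected residual is 1/Σλ = 22.0825 months, regardless of the 9.25 already elapsed.

22.08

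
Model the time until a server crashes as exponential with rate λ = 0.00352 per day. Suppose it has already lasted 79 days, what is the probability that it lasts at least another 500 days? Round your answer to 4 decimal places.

0.1720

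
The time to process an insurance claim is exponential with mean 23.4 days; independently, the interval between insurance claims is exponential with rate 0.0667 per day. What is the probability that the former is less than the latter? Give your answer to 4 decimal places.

λ_1 = 1/23.4 = 0.042735, λ_2 = 0.0667.
For independent exponentials, P(the former < the latter) = λ_1/(λ_1+λ_2) = 0.042735/0.109435 ≈ 0.3905.

0.3905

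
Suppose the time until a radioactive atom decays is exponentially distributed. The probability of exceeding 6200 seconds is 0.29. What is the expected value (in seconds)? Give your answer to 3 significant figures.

5010

e^(−λ·6200) = 0.29 ⇒ λ = −ln(0.29)/6200 = 0.000199657.
Mean = 1/λ = 5008.59 seconds.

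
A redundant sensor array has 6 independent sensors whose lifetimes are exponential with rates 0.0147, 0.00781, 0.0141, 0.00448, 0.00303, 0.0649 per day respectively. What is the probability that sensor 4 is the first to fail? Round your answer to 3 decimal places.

The time to first failure is exponential with rate Σλ = 0.0147 + 0.00781 + 0.0141 + 0.00448 + 0.00303 + 0.0649 = 0.10902.
P(sensor 4 first) = λ_4/Σλ = 0.00448/0.10902 ≈ 0.041.

0.041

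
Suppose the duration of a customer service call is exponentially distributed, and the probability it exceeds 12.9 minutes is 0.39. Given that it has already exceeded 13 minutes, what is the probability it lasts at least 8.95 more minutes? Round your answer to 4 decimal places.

0.5203

From e^(−λ·12.9) = 0.39, λ = −ln(0.39)/12.9 = 0.0729929.
Memoryless: P(X > 13+8.95 | X > 13) = P(X > 8.95) = e^(−0.0729929·8.95) ≈ 0.5203.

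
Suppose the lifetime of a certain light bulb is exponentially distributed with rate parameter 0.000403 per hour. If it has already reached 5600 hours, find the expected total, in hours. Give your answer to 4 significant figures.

By memorylessness, E[X | X > 5600] = 5600 + 1/λ = 5600 + 2481.39 = 8081.39 hours.

8081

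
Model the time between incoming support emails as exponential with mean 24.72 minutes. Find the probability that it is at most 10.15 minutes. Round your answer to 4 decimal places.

The rate is λ = 1/24.72 = 0.0404531 per minute.
P(X ≤ 10.15) = 1 − e^(−λ·10.15) = 1 − e^(−0.4106) ≈ 0.3367.

0.3367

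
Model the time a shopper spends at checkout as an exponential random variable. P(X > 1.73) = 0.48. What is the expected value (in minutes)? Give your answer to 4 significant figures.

2.357

e^(−λ·1.73) = 0.48 ⇒ λ = −ln(0.48)/1.73 = 0.42426.
Mean = 1/λ = 2.35705 minutes.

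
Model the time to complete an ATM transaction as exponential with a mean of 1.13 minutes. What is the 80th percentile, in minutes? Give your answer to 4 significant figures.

1.819

The rate is λ = 1/1.13 = 0.884956 per minute.
Set 1 − e^(−λt) = 0.8, so t = −ln(0.2)/λ = 1.6094/0.884956 ≈ 1.81866 minutes.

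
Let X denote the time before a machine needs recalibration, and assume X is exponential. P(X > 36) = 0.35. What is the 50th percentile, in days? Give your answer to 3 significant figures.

e^(−λ·36) = 0.35 ⇒ λ = −ln(0.35)/36 = 0.0291617.
50th percentile: 1 − e^(−λt) = 0.5, t = −ln(0.5)/λ = 23.7691 days.

23.8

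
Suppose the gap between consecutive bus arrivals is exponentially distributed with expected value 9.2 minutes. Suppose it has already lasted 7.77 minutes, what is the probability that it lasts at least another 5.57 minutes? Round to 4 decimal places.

0.5458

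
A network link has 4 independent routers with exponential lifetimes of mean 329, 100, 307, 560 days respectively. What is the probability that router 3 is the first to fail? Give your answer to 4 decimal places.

Rates: λ_i = 1/mean_i → 0.00303951, 0.01, 0.00325733, 0.00178571; Σλ = 0.0180826.
P(router 3 first) = λ_3/Σλ = 0.00325733/0.0180826 ≈ 0.1801.

0.1801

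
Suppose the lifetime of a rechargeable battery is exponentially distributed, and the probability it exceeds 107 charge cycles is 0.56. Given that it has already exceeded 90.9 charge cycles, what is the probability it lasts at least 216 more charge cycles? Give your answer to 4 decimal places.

0.3102

From e^(−λ·107) = 0.56, λ = −ln(0.56)/107 = 0.00541886.
Memoryless: P(X > 90.9+216 | X > 90.9) = P(X > 216) = e^(−0.00541886·216) ≈ 0.3102.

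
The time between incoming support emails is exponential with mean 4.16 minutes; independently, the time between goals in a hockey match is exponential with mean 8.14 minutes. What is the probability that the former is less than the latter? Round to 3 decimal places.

λ_1 = 1/4.16 = 0.240385, λ_2 = 1/8.14 = 0.12285.
For independent exponentials, P(the former < the latter) = λ_1/(λ_1+λ_2) = 0.240385/0.363235 ≈ 0.662.

0.662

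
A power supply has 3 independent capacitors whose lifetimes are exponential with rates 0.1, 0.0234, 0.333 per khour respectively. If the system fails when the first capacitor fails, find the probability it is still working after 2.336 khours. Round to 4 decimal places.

The time to first failure is exponential with rate Σλ = 0.1 + 0.0234 + 0.333 = 0.4564.
P(min > 2.336) = e^(−0.4564·2.336) = e^(−1.0662) ≈ 0.3443.

0.3443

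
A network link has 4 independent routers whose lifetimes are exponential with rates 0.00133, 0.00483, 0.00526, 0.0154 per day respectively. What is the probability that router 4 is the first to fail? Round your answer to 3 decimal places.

0.574

The time to first failure is exponential with rate Σλ = 0.00133 + 0.00483 + 0.00526 + 0.0154 = 0.02682.
P(router 4 first) = λ_4/Σλ = 0.0154/0.02682 ≈ 0.574.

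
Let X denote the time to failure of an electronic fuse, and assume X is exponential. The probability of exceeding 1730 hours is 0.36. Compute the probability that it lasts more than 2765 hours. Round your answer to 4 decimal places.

e^(−λ·1730) = 0.36 ⇒ λ = −ln(0.36)/1730 = 0.00059055.
P(X > 2765) = e^(−0.00059055·2765) = e^(−1.6329) ≈ 0.1954.

0.1954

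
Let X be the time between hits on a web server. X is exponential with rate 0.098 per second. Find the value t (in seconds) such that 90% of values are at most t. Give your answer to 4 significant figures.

Set 1 − e^(−λt) = 0.9, so t = −ln(0.1)/λ = 2.3026/0.098 ≈ 23.4958 seconds.

23.50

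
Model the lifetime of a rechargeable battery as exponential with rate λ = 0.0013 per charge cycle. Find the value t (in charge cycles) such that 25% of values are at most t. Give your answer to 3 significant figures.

221

Set 1 − e^(−λt) = 0.25, so t = −ln(0.75)/λ = 0.28768/0.0013 ≈ 221.294 charge cycles.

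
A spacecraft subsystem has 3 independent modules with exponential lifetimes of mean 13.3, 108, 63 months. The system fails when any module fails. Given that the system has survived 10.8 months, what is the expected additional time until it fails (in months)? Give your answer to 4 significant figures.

9.968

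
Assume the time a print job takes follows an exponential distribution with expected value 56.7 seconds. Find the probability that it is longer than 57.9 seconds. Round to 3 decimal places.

0.360

The rate is λ = 1/56.7 = 0.0176367 per second.
P(X > 57.9) = e^(−λ·57.9) = e^(−1.0212) ≈ 0.360.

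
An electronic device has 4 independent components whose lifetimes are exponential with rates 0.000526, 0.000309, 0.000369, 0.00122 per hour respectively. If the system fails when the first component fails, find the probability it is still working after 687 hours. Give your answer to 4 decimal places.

0.1891

The time to first failure is exponential with rate Σλ = 0.000526 + 0.000309 + 0.000369 + 0.00122 = 0.002424.
P(min > 687) = e^(−0.002424·687) = e^(−1.6653) ≈ 0.1891.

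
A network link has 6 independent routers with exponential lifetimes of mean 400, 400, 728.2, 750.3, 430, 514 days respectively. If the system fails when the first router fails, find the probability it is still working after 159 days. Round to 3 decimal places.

0.149

The first failure time is exponential with rate Σλ_i = 1/400 + 1/400 + 1/728.2 + 1/750.3 + 1/430 + 1/514 = 0.0119772 per day.
P(min > 159) = e^(−0.0119772·159) = e^(−1.9044) ≈ 0.149.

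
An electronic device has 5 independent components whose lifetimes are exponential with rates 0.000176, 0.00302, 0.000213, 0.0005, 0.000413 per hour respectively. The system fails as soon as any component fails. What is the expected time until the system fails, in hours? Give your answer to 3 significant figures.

The time to first failure is exponential with rate Σλ = 0.000176 + 0.00302 + 0.000213 + 0.0005 + 0.000413 = 0.004322.
E[min] = 1/Σλ = 1/0.004322 = 231.374 hours.

231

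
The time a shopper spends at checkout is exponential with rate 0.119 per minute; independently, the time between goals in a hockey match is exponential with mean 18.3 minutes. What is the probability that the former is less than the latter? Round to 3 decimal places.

0.685

λ_1 = 0.119, λ_2 = 1/18.3 = 0.0546448.
For independent exponentials, P(the former < the latter) = λ_1/(λ_1+λ_2) = 0.119/0.173645 ≈ 0.685.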